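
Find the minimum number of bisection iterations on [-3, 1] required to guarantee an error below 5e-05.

We need (b-a)/2^n ≤ 5e-05
(1 - (-3))/2^n ≤ 5e-05
4/2^n ≤ 5e-05
2^n ≥ 80000
n ≥ log₂(80000) = 16.29
n ≥ 17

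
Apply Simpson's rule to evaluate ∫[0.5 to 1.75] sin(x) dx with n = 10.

f(x) = sin(x)
a = 0.5, b = 1.75, n = 10
h = (b - a)/n = 0.125000

Simpson's rule: (h/3)[f(x₀) + 4f(x₁) + 2f(x₂) + ... + f(xₙ)]

x_0 = 0.5000, f(x_0) = 0.479426, coefficient = 1
x_1 = 0.6250, f(x_1) = 0.585097, coefficient = 4
x_2 = 0.7500, f(x_2) = 0.681639, coefficient = 2
x_3 = 0.8750, f(x_3) = 0.767544, coefficient = 4
x_4 = 1.0000, f(x_4) = 0.841471, coefficient = 2
x_5 = 1.1250, f(x_5) = 0.902268, coefficient = 4
x_6 = 1.2500, f(x_6) = 0.948985, coefficient = 2
x_7 = 1.3750, f(x_7) = 0.980893, coefficient = 4
x_8 = 1.5000, f(x_8) = 0.997495, coefficient = 2
x_9 = 1.6250, f(x_9) = 0.998531, coefficient = 4
x_10 = 1.7500, f(x_10) = 0.983986, coefficient = 1

I ≈ (0.125000/3) × 25.339921 = 1.055830
Exact value: 1.055829
Error: 0.000001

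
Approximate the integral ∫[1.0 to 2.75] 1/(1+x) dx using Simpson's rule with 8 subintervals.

f(x) = 1/(1+x)
a = 1.0, b = 2.75, n = 8
h = (b - a)/n = 0.218750

Simpson's rule: (h/3)[f(x₀) + 4f(x₁) + 2f(x₂) + ... + f(xₙ)]

x_0 = 1.0000, f(x_0) = 0.500000, coefficient = 1
x_1 = 1.2188, f(x_1) = 0.450704, coefficient = 4
x_2 = 1.4375, f(x_2) = 0.410256, coefficient = 2
x_3 = 1.6562, f(x_3) = 0.376471, coefficient = 4
x_4 = 1.8750, f(x_4) = 0.347826, coefficient = 2
x_5 = 2.0938, f(x_5) = 0.323232, coefficient = 4
x_6 = 2.3125, f(x_6) = 0.301887, coefficient = 2
x_7 = 2.5312, f(x_7) = 0.283186, coefficient = 4
x_8 = 2.7500, f(x_8) = 0.266667, coefficient = 1

I ≈ (0.218750/3) × 8.620977 = 0.628613
Exact value: 0.628609
Error: 0.000004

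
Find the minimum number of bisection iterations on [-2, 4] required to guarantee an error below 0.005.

We need (b-a)/2^n ≤ 0.005
(4 - (-2))/2^n ≤ 0.005
6/2^n ≤ 0.005
2^n ≥ 1200
n ≥ log₂(1200) = 10.23
n ≥ 11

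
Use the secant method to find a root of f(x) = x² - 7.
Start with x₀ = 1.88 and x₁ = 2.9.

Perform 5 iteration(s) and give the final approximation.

f(x) = x² - 7
x₀ = 1.88, x₁ = 2.9

Secant formula: x_{n+1} = x_n - f(x_n)(x_n - x_{n-1})/(f(x_n) - f(x_{n-1}))

Iteration 1:
  f(1.880000) = -3.465600
  f(2.900000) = 1.410000
  x_2 = 2.900000 - 1.410000×(2.900000 - 1.880000)/(1.410000 - (-3.465600))
       = 2.605021
Iteration 2:
  f(2.900000) = 1.410000
  f(2.605021) = -0.213866
  x_3 = 2.605021 - (-0.213866)×(2.605021 - 2.900000)/(-0.213866 - 1.410000)
       = 2.643870
Iteration 3:
  f(2.605021) = -0.213866
  f(2.643870) = -0.009950
  x_4 = 2.643870 - (-0.009950)×(2.643870 - 2.605021)/(-0.009950 - (-0.213866))
       = 2.645766
Iteration 4:
  f(2.643870) = -0.009950
  f(2.645766) = 0.000077
  x_5 = 2.645766 - 0.000077×(2.645766 - 2.643870)/(0.000077 - (-0.009950))
       = 2.645751
Iteration 5:
  f(2.645766) = 0.000077
  f(2.645751) = 0.000000
  x_6 = 2.645751 - 0.000000×(2.645751 - 2.645766)/(0.000000 - 0.000077)
       = 2.645751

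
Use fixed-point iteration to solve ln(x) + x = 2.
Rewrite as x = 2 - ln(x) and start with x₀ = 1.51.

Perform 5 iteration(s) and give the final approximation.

Equation: ln(x) + x = 2
Fixed-point form: x = 2 - ln(x)
x₀ = 1.51

x_1 = g(1.510000) = 1.587890
x_2 = g(1.587890) = 1.537594
x_3 = g(1.537594) = 1.569781
x_4 = g(1.569781) = 1.549064
x_5 = g(1.549064) = 1.562349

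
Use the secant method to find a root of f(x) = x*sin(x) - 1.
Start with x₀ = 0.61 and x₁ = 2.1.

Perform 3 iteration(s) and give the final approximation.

f(x) = x*sin(x) - 1
x₀ = 0.61, x₁ = 2.1

Secant formula: x_{n+1} = x_n - f(x_n)(x_n - x_{n-1})/(f(x_n) - f(x_{n-1}))

Iteration 1:
  f(0.610000) = -0.650551
  f(2.100000) = 0.812740
  x_2 = 2.100000 - 0.812740×(2.100000 - 0.610000)/(0.812740 - (-0.650551))
       = 1.272425
Iteration 2:
  f(2.100000) = 0.812740
  f(1.272425) = 0.216205
  x_3 = 1.272425 - 0.216205×(1.272425 - 2.100000)/(0.216205 - 0.812740)
       = 0.972483
Iteration 3:
  f(1.272425) = 0.216205
  f(0.972483) = -0.196450
  x_4 = 0.972483 - (-0.196450)×(0.972483 - 1.272425)/(-0.196450 - 0.216205)
       = 1.115275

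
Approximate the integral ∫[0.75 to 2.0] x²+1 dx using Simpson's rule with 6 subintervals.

f(x) = x²+1
a = 0.75, b = 2.0, n = 6
h = (b - a)/n = 0.208333

Simpson's rule: (h/3)[f(x₀) + 4f(x₁) + 2f(x₂) + ... + f(xₙ)]

x_0 = 0.7500, f(x_0) = 1.562500, coefficient = 1
x_1 = 0.9583, f(x_1) = 1.918403, coefficient = 4
x_2 = 1.1667, f(x_2) = 2.361111, coefficient = 2
x_3 = 1.3750, f(x_3) = 2.890625, coefficient = 4
x_4 = 1.5833, f(x_4) = 3.506944, coefficient = 2
x_5 = 1.7917, f(x_5) = 4.210069, coefficient = 4
x_6 = 2.0000, f(x_6) = 5.000000, coefficient = 1

I ≈ (0.208333/3) × 54.375000 = 3.776042
Exact value: 3.776042
Error: 0.000000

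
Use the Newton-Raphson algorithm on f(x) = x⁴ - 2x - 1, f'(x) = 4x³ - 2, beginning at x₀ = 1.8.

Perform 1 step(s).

f(x) = x⁴ - 2x - 1
f'(x) = 4x³ - 2
x₀ = 1.8

Newton-Raphson formula: x_{n+1} = x_n - f(x_n)/f'(x_n)

Iteration 1:
  f(1.800000) = 5.897600
  f'(1.800000) = 21.328000
  x_1 = 1.800000 - 5.897600/21.328000 = 1.523481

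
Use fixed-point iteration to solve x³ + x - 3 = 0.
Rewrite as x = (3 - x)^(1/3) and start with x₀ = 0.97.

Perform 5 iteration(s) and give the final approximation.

Equation: x³ + x - 3 = 0
Fixed-point form: x = (3 - x)^(1/3)
x₀ = 0.97

x_1 = g(0.970000) = 1.266189
x_2 = g(1.266189) = 1.201344
x_3 = g(1.201344) = 1.216138
x_4 = g(1.216138) = 1.212794
x_5 = g(1.212794) = 1.213551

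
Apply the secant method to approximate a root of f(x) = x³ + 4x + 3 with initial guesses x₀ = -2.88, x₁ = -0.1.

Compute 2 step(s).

f(x) = x³ + 4x + 3
x₀ = -2.88, x₁ = -0.1

Secant formula: x_{n+1} = x_n - f(x_n)(x_n - x_{n-1})/(f(x_n) - f(x_{n-1}))

Iteration 1:
  f(-2.880000) = -32.407872
  f(-0.100000) = 2.599000
  x_2 = -0.100000 - 2.599000×(-0.100000 - (-2.880000))/(2.599000 - (-32.407872))
       = -0.306394
Iteration 2:
  f(-0.100000) = 2.599000
  f(-0.306394) = 1.745659
  x_3 = -0.306394 - 1.745659×(-0.306394 - (-0.100000))/(1.745659 - 2.599000)
       = -0.728610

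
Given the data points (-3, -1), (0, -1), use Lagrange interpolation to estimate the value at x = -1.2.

Lagrange interpolation formula:
P(x) = Σ yᵢ × Lᵢ(x)
where Lᵢ(x) = Π_{j≠i} (x - xⱼ)/(xᵢ - xⱼ)

L_0(-1.2) = (-1.2 - 0)/(-3 - 0) = 0.400000
L_1(-1.2) = (-1.2 - (-3))/(0 - (-3)) = 0.600000

P(-1.2) = (-1)×L_0(-1.2) + (-1)×L_1(-1.2)
P(-1.2) = -1.000000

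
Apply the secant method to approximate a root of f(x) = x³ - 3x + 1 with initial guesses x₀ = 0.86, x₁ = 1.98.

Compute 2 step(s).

f(x) = x³ - 3x + 1
x₀ = 0.86, x₁ = 1.98

Secant formula: x_{n+1} = x_n - f(x_n)(x_n - x_{n-1})/(f(x_n) - f(x_{n-1}))

Iteration 1:
  f(0.860000) = -0.943944
  f(1.980000) = 2.822392
  x_2 = 1.980000 - 2.822392×(1.980000 - 0.860000)/(2.822392 - (-0.943944))
       = 1.140702
Iteration 2:
  f(1.980000) = 2.822392
  f(1.140702) = -0.937824
  x_3 = 1.140702 - (-0.937824)×(1.140702 - 1.980000)/(-0.937824 - 2.822392)
       = 1.350029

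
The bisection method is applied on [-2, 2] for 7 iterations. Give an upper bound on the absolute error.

Bisection error bound: |error| ≤ (b-a)/2^n
|error| ≤ (2 - (-2))/2^7 = 4/2^7
|error| ≤ 0.0312500000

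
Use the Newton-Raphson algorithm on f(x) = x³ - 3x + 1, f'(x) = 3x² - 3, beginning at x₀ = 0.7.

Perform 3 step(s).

f(x) = x³ - 3x + 1
f'(x) = 3x² - 3
x₀ = 0.7

Newton-Raphson formula: x_{n+1} = x_n - f(x_n)/f'(x_n)

Iteration 1:
  f(0.700000) = -0.757000
  f'(0.700000) = -1.530000
  x_1 = 0.700000 - (-0.757000)/(-1.530000) = 0.205229
Iteration 2:
  f(0.205229) = 0.392958
  f'(0.205229) = -2.873643
  x_2 = 0.205229 - 0.392958/(-2.873643) = 0.341974
Iteration 3:
  f(0.341974) = 0.014070
  f'(0.341974) = -2.649161
  x_3 = 0.341974 - 0.014070/(-2.649161) = 0.347285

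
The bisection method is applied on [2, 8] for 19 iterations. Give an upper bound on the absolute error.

Bisection error bound: |error| ≤ (b-a)/2^n
|error| ≤ (8 - 2)/2^19 = 6/2^19
|error| ≤ 0.0000114441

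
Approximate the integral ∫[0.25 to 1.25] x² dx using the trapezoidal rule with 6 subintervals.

f(x) = x²
a = 0.25, b = 1.25, n = 6
h = (b - a)/n = 0.166667

Trapezoidal rule: (h/2)[f(x₀) + 2f(x₁) + 2f(x₂) + ... + f(xₙ)]

x_0 = 0.2500, f(x_0) = 0.062500, coefficient = 1
x_1 = 0.4167, f(x_1) = 0.173611, coefficient = 2
x_2 = 0.5833, f(x_2) = 0.340278, coefficient = 2
x_3 = 0.7500, f(x_3) = 0.562500, coefficient = 2
x_4 = 0.9167, f(x_4) = 0.840278, coefficient = 2
x_5 = 1.0833, f(x_5) = 1.173611, coefficient = 2
x_6 = 1.2500, f(x_6) = 1.562500, coefficient = 1

I ≈ (0.166667/2) × 7.805556 = 0.650463
Exact value: 0.645833
Error: 0.004630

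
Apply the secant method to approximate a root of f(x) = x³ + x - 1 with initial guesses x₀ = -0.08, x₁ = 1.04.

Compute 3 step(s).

f(x) = x³ + x - 1
x₀ = -0.08, x₁ = 1.04

Secant formula: x_{n+1} = x_n - f(x_n)(x_n - x_{n-1})/(f(x_n) - f(x_{n-1}))

Iteration 1:
  f(-0.080000) = -1.080512
  f(1.040000) = 1.164864
  x_2 = 1.040000 - 1.164864×(1.040000 - (-0.080000))/(1.164864 - (-1.080512))
       = 0.458962
Iteration 2:
  f(1.040000) = 1.164864
  f(0.458962) = -0.444359
  x_3 = 0.458962 - (-0.444359)×(0.458962 - 1.040000)/(-0.444359 - 1.164864)
       = 0.619406
Iteration 3:
  f(0.458962) = -0.444359
  f(0.619406) = -0.142951
  x_4 = 0.619406 - (-0.142951)×(0.619406 - 0.458962)/(-0.142951 - (-0.444359))
       = 0.695500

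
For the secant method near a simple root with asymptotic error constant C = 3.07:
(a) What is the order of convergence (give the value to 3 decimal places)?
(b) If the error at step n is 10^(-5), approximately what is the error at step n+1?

(a) Secant method has superlinear convergence with order φ = (1+√5)/2 ≈ 1.618.
    This means |e_{n+1}| ≈ C|e_n|^1.618.

(b) With |e_n| = 10^(-5) and C = 3.07:
    |e_{n+1}| ≈ 3.07 × (10^(-5))^1.618 = 3.07 × 10^(-8.09)

(a) ≈ 1.618 (golden ratio); (b) |e_{n+1}| ≈ 2.494e-08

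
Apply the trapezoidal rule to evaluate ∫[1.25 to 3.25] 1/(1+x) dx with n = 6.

f(x) = 1/(1+x)
a = 1.25, b = 3.25, n = 6
h = (b - a)/n = 0.333333

Trapezoidal rule: (h/2)[f(x₀) + 2f(x₁) + 2f(x₂) + ... + f(xₙ)]

x_0 = 1.2500, f(x_0) = 0.444444, coefficient = 1
x_1 = 1.5833, f(x_1) = 0.387097, coefficient = 2
x_2 = 1.9167, f(x_2) = 0.342857, coefficient = 2
x_3 = 2.2500, f(x_3) = 0.307692, coefficient = 2
x_4 = 2.5833, f(x_4) = 0.279070, coefficient = 2
x_5 = 2.9167, f(x_5) = 0.255319, coefficient = 2
x_6 = 3.2500, f(x_6) = 0.235294, coefficient = 1

I ≈ (0.333333/2) × 3.823809 = 0.637301
Exact value: 0.635989
Error: 0.001313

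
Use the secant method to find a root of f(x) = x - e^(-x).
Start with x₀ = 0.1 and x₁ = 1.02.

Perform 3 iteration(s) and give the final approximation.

f(x) = x - e^(-x)
x₀ = 0.1, x₁ = 1.02

Secant formula: x_{n+1} = x_n - f(x_n)(x_n - x_{n-1})/(f(x_n) - f(x_{n-1}))

Iteration 1:
  f(0.100000) = -0.804837
  f(1.020000) = 0.659405
  x_2 = 1.020000 - 0.659405×(1.020000 - 0.100000)/(0.659405 - (-0.804837))
       = 0.605688
Iteration 2:
  f(1.020000) = 0.659405
  f(0.605688) = 0.059990
  x_3 = 0.605688 - 0.059990×(0.605688 - 1.020000)/(0.059990 - 0.659405)
       = 0.564224
Iteration 3:
  f(0.605688) = 0.059990
  f(0.564224) = -0.004578
  x_4 = 0.564224 - (-0.004578)×(0.564224 - 0.605688)/(-0.004578 - 0.059990)
       = 0.567164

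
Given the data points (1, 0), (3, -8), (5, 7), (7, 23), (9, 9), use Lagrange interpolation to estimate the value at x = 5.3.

Lagrange interpolation formula:
P(x) = Σ yᵢ × Lᵢ(x)
where Lᵢ(x) = Π_{j≠i} (x - xⱼ)/(xᵢ - xⱼ)

L_0(5.3) = (5.3 - 3)/(1 - 3) × (5.3 - 5)/(1 - 5) × (5.3 - 7)/(1 - 7) × (5.3 - 9)/(1 - 9) = 0.011302
L_1(5.3) = (5.3 - 1)/(3 - 1) × (5.3 - 5)/(3 - 5) × (5.3 - 7)/(3 - 7) × (5.3 - 9)/(3 - 9) = -0.084522
L_2(5.3) = (5.3 - 1)/(5 - 1) × (5.3 - 3)/(5 - 3) × (5.3 - 7)/(5 - 7) × (5.3 - 9)/(5 - 9) = 0.972002
L_3(5.3) = (5.3 - 1)/(7 - 1) × (5.3 - 3)/(7 - 3) × (5.3 - 5)/(7 - 5) × (5.3 - 9)/(7 - 9) = 0.114353
L_4(5.3) = (5.3 - 1)/(9 - 1) × (5.3 - 3)/(9 - 3) × (5.3 - 5)/(9 - 5) × (5.3 - 7)/(9 - 7) = -0.013135

P(5.3) = 0×L_0(5.3) + (-8)×L_1(5.3) + 7×L_2(5.3) + 23×L_3(5.3) + 9×L_4(5.3)
P(5.3) = 9.992091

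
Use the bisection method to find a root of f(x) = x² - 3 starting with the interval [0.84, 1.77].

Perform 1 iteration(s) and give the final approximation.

f(x) = x² - 3
Initial interval: [0.84, 1.77]

Iteration 1:
  c_1 = (0.840000 + 1.770000)/2 = 1.305000
  f(c_1) = f(1.305000) = -1.296975
  f(a) × f(c) ≥ 0, new interval: [1.305000, 1.770000]

After 1 iteration(s), the approximation is c_1 = 1.305000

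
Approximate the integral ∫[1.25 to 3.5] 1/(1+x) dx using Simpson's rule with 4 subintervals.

f(x) = 1/(1+x)
a = 1.25, b = 3.5, n = 4
h = (b - a)/n = 0.562500

Simpson's rule: (h/3)[f(x₀) + 4f(x₁) + 2f(x₂) + ... + f(xₙ)]

x_0 = 1.2500, f(x_0) = 0.444444, coefficient = 1
x_1 = 1.8125, f(x_1) = 0.355556, coefficient = 4
x_2 = 2.3750, f(x_2) = 0.296296, coefficient = 2
x_3 = 2.9375, f(x_3) = 0.253968, coefficient = 4
x_4 = 3.5000, f(x_4) = 0.222222, coefficient = 1

I ≈ (0.562500/3) × 3.697354 = 0.693254
Exact value: 0.693147
Error: 0.000107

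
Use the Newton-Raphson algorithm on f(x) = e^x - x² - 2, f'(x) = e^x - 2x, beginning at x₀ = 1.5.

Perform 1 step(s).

f(x) = e^x - x² - 2
f'(x) = e^x - 2x
x₀ = 1.5

Newton-Raphson formula: x_{n+1} = x_n - f(x_n)/f'(x_n)

Iteration 1:
  f(1.500000) = 0.231689
  f'(1.500000) = 1.481689
  x_1 = 1.500000 - 0.231689/1.481689 = 1.343632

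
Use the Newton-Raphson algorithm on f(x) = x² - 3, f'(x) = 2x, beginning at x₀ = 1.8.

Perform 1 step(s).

f(x) = x² - 3
f'(x) = 2x
x₀ = 1.8

Newton-Raphson formula: x_{n+1} = x_n - f(x_n)/f'(x_n)

Iteration 1:
  f(1.800000) = 0.240000
  f'(1.800000) = 3.600000
  x_1 = 1.800000 - 0.240000/3.600000 = 1.733333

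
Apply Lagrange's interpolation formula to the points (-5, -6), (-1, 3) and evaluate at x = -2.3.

Lagrange interpolation formula:
P(x) = Σ yᵢ × Lᵢ(x)
where Lᵢ(x) = Π_{j≠i} (x - xⱼ)/(xᵢ - xⱼ)

L_0(-2.3) = (-2.3 - (-1))/(-5 - (-1)) = 0.325000
L_1(-2.3) = (-2.3 - (-5))/(-1 - (-5)) = 0.675000

P(-2.3) = (-6)×L_0(-2.3) + 3×L_1(-2.3)
P(-2.3) = 0.075000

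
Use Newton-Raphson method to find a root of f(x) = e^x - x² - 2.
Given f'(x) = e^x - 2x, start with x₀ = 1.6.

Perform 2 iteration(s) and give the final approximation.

f(x) = e^x - x² - 2
f'(x) = e^x - 2x
x₀ = 1.6

Newton-Raphson formula: x_{n+1} = x_n - f(x_n)/f'(x_n)

Iteration 1:
  f(1.600000) = 0.393032
  f'(1.600000) = 1.753032
  x_1 = 1.600000 - 0.393032/1.753032 = 1.375799
Iteration 2:
  f(1.375799) = 0.065415
  f'(1.375799) = 1.206639
  x_2 = 1.375799 - 0.065415/1.206639 = 1.321586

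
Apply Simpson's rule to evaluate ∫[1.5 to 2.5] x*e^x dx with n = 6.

f(x) = x*e^x
a = 1.5, b = 2.5, n = 6
h = (b - a)/n = 0.166667

Simpson's rule: (h/3)[f(x₀) + 4f(x₁) + 2f(x₂) + ... + f(xₙ)]

x_0 = 1.5000, f(x_0) = 6.722534, coefficient = 1
x_1 = 1.6667, f(x_1) = 8.824150, coefficient = 4
x_2 = 1.8333, f(x_2) = 11.466952, coefficient = 2
x_3 = 2.0000, f(x_3) = 14.778112, coefficient = 4
x_4 = 2.1667, f(x_4) = 18.913133, coefficient = 2
x_5 = 2.3333, f(x_5) = 24.061937, coefficient = 4
x_6 = 2.5000, f(x_6) = 30.456235, coefficient = 1

I ≈ (0.166667/3) × 288.595733 = 16.033096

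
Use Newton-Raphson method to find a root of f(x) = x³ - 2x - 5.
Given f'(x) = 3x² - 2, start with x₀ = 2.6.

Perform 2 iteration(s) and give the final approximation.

f(x) = x³ - 2x - 5
f'(x) = 3x² - 2
x₀ = 2.6

Newton-Raphson formula: x_{n+1} = x_n - f(x_n)/f'(x_n)

Iteration 1:
  f(2.600000) = 7.376000
  f'(2.600000) = 18.280000
  x_1 = 2.600000 - 7.376000/18.280000 = 2.196499
Iteration 2:
  f(2.196499) = 1.204247
  f'(2.196499) = 12.473822
  x_2 = 2.196499 - 1.204247/12.473822 = 2.099957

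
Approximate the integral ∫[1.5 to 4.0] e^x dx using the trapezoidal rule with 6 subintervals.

f(x) = e^x
a = 1.5, b = 4.0, n = 6
h = (b - a)/n = 0.416667

Trapezoidal rule: (h/2)[f(x₀) + 2f(x₁) + 2f(x₂) + ... + f(xₙ)]

x_0 = 1.5000, f(x_0) = 4.481689, coefficient = 1
x_1 = 1.9167, f(x_1) = 6.798260, coefficient = 2
x_2 = 2.3333, f(x_2) = 10.312259, coefficient = 2
x_3 = 2.7500, f(x_3) = 15.642632, coefficient = 2
x_4 = 3.1667, f(x_4) = 23.728258, coefficient = 2
x_5 = 3.5833, f(x_5) = 35.993319, coefficient = 2
x_6 = 4.0000, f(x_6) = 54.598150, coefficient = 1

I ≈ (0.416667/2) × 244.029294 = 50.839436
Exact value: 50.116461
Error: 0.722975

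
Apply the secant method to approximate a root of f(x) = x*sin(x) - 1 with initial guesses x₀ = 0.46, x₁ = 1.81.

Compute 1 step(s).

f(x) = x*sin(x) - 1
x₀ = 0.46, x₁ = 1.81

Secant formula: x_{n+1} = x_n - f(x_n)(x_n - x_{n-1})/(f(x_n) - f(x_{n-1}))

Iteration 1:
  f(0.460000) = -0.795784
  f(1.810000) = 0.758464
  x_2 = 1.810000 - 0.758464×(1.810000 - 0.460000)/(0.758464 - (-0.795784))
       = 1.151208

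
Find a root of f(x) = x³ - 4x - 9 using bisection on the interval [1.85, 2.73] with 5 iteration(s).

f(x) = x³ - 4x - 9
Initial interval: [1.85, 2.73]

Iteration 1:
  c_1 = (1.850000 + 2.730000)/2 = 2.290000
  f(c_1) = f(2.290000) = -6.151011
  f(a) × f(c) ≥ 0, new interval: [2.290000, 2.730000]
Iteration 2:
  c_2 = (2.290000 + 2.730000)/2 = 2.510000
  f(c_2) = f(2.510000) = -3.226749
  f(a) × f(c) ≥ 0, new interval: [2.510000, 2.730000]
Iteration 3:
  c_3 = (2.510000 + 2.730000)/2 = 2.620000
  f(c_3) = f(2.620000) = -1.495272
  f(a) × f(c) ≥ 0, new interval: [2.620000, 2.730000]
Iteration 4:
  c_4 = (2.620000 + 2.730000)/2 = 2.675000
  f(c_4) = f(2.675000) = -0.558703
  f(a) × f(c) ≥ 0, new interval: [2.675000, 2.730000]
Iteration 5:
  c_5 = (2.675000 + 2.730000)/2 = 2.702500
  f(c_5) = f(2.702500) = -0.072274
  f(a) × f(c) ≥ 0, new interval: [2.702500, 2.730000]

After 5 iteration(s), the approximation is c_5 = 2.702500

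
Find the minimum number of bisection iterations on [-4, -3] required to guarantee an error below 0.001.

We need (b-a)/2^n ≤ 0.001
(-3 - (-4))/2^n ≤ 0.001
1/2^n ≤ 0.001
2^n ≥ 1000
n ≥ log₂(1000) = 9.97
n ≥ 10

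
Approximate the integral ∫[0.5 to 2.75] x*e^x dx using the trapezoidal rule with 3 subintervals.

f(x) = x*e^x
a = 0.5, b = 2.75, n = 3
h = (b - a)/n = 0.750000

Trapezoidal rule: (h/2)[f(x₀) + 2f(x₁) + 2f(x₂) + ... + f(xₙ)]

x_0 = 0.5000, f(x_0) = 0.824361, coefficient = 1
x_1 = 1.2500, f(x_1) = 4.362929, coefficient = 2
x_2 = 2.0000, f(x_2) = 14.778112, coefficient = 2
x_3 = 2.7500, f(x_3) = 43.017238, coefficient = 1

I ≈ (0.750000/2) × 82.123680 = 30.796380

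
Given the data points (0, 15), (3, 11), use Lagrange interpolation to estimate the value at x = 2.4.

Lagrange interpolation formula:
P(x) = Σ yᵢ × Lᵢ(x)
where Lᵢ(x) = Π_{j≠i} (x - xⱼ)/(xᵢ - xⱼ)

L_0(2.4) = (2.4 - 3)/(0 - 3) = 0.200000
L_1(2.4) = (2.4 - 0)/(3 - 0) = 0.800000

P(2.4) = 15×L_0(2.4) + 11×L_1(2.4)
P(2.4) = 11.800000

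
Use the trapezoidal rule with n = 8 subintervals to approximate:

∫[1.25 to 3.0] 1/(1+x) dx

f(x) = 1/(1+x)
a = 1.25, b = 3.0, n = 8
h = (b - a)/n = 0.218750

Trapezoidal rule: (h/2)[f(x₀) + 2f(x₁) + 2f(x₂) + ... + f(xₙ)]

x_0 = 1.2500, f(x_0) = 0.444444, coefficient = 1
x_1 = 1.4688, f(x_1) = 0.405063, coefficient = 2
x_2 = 1.6875, f(x_2) = 0.372093, coefficient = 2
x_3 = 1.9062, f(x_3) = 0.344086, coefficient = 2
x_4 = 2.1250, f(x_4) = 0.320000, coefficient = 2
x_5 = 2.3438, f(x_5) = 0.299065, coefficient = 2
x_6 = 2.5625, f(x_6) = 0.280702, coefficient = 2
x_7 = 2.7812, f(x_7) = 0.264463, coefficient = 2
x_8 = 3.0000, f(x_8) = 0.250000, coefficient = 1

I ≈ (0.218750/2) × 5.265389 = 0.575902
Exact value: 0.575364
Error: 0.000538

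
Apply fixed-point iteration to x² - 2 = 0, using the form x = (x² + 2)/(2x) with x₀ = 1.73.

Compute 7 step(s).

Equation: x² - 2 = 0
Fixed-point form: x = (x² + 2)/(2x)
x₀ = 1.73

x_1 = g(1.730000) = 1.443035
x_2 = g(1.443035) = 1.414501
x_3 = g(1.414501) = 1.414214
x_4 = g(1.414214) = 1.414214
x_5 = g(1.414214) = 1.414214
x_6 = g(1.414214) = 1.414214
x_7 = g(1.414214) = 1.414214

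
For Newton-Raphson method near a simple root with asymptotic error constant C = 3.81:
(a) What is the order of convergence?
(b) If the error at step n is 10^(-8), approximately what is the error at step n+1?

(a) Newton-Raphson has quadratic (order 2) convergence near simple roots.
    This means |e_{n+1}| ≈ C|e_n|².

(b) With |e_n| = 10^(-8) and C = 3.81:
    |e_{n+1}| ≈ 3.81 × (10^(-8))² = 3.81 × 10^(-16)

(a) 2 (quadratic); (b) |e_{n+1}| ≈ 3.810e-16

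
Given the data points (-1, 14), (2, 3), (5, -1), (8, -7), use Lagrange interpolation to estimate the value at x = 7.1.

Lagrange interpolation formula:
P(x) = Σ yᵢ × Lᵢ(x)
where Lᵢ(x) = Π_{j≠i} (x - xⱼ)/(xᵢ - xⱼ)

L_0(7.1) = (7.1 - 2)/(-1 - 2) × (7.1 - 5)/(-1 - 5) × (7.1 - 8)/(-1 - 8) = 0.059500
L_1(7.1) = (7.1 - (-1))/(2 - (-1)) × (7.1 - 5)/(2 - 5) × (7.1 - 8)/(2 - 8) = -0.283500
L_2(7.1) = (7.1 - (-1))/(5 - (-1)) × (7.1 - 2)/(5 - 2) × (7.1 - 8)/(5 - 8) = 0.688500
L_3(7.1) = (7.1 - (-1))/(8 - (-1)) × (7.1 - 2)/(8 - 2) × (7.1 - 5)/(8 - 5) = 0.535500

P(7.1) = 14×L_0(7.1) + 3×L_1(7.1) + (-1)×L_2(7.1) + (-7)×L_3(7.1)
P(7.1) = -4.454500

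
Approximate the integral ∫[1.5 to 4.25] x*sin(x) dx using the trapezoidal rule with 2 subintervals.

f(x) = x*sin(x)
a = 1.5, b = 4.25, n = 2
h = (b - a)/n = 1.375000

Trapezoidal rule: (h/2)[f(x₀) + 2f(x₁) + 2f(x₂) + ... + f(xₙ)]

x_0 = 1.5000, f(x_0) = 1.496242, coefficient = 1
x_1 = 2.8750, f(x_1) = 0.757407, coefficient = 2
x_2 = 4.2500, f(x_2) = -3.803705, coefficient = 1

I ≈ (1.375000/2) × -0.792648 = -0.544945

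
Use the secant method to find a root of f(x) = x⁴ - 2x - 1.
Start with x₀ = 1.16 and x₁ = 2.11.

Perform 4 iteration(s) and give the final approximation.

f(x) = x⁴ - 2x - 1
x₀ = 1.16, x₁ = 2.11

Secant formula: x_{n+1} = x_n - f(x_n)(x_n - x_{n-1})/(f(x_n) - f(x_{n-1}))

Iteration 1:
  f(1.160000) = -1.509361
  f(2.110000) = 14.601194
  x_2 = 2.110000 - 14.601194×(2.110000 - 1.160000)/(14.601194 - (-1.509361))
       = 1.249003
Iteration 2:
  f(2.110000) = 14.601194
  f(1.249003) = -1.064378
  x_3 = 1.249003 - (-1.064378)×(1.249003 - 2.110000)/(-1.064378 - 14.601194)
       = 1.307503
Iteration 3:
  f(1.249003) = -1.064378
  f(1.307503) = -0.692399
  x_4 = 1.307503 - (-0.692399)×(1.307503 - 1.249003)/(-0.692399 - (-1.064378))
       = 1.416393
Iteration 4:
  f(1.307503) = -0.692399
  f(1.416393) = 0.191929
  x_5 = 1.416393 - 0.191929×(1.416393 - 1.307503)/(0.191929 - (-0.692399))
       = 1.392760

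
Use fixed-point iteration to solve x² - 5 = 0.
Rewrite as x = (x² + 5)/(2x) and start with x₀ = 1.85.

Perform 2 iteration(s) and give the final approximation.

Equation: x² - 5 = 0
Fixed-point form: x = (x² + 5)/(2x)
x₀ = 1.85

x_1 = g(1.850000) = 2.276351
x_2 = g(2.276351) = 2.236424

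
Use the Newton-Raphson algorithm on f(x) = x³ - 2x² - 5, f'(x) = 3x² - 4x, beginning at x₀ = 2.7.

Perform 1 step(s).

f(x) = x³ - 2x² - 5
f'(x) = 3x² - 4x
x₀ = 2.7

Newton-Raphson formula: x_{n+1} = x_n - f(x_n)/f'(x_n)

Iteration 1:
  f(2.700000) = 0.103000
  f'(2.700000) = 11.070000
  x_1 = 2.700000 - 0.103000/11.070000 = 2.690696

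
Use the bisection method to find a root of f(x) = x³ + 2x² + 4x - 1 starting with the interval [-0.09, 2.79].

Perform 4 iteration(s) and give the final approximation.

f(x) = x³ + 2x² + 4x - 1
Initial interval: [-0.09, 2.79]

Iteration 1:
  c_1 = (-0.090000 + 2.790000)/2 = 1.350000
  f(c_1) = f(1.350000) = 10.505375
  f(a) × f(c) < 0, new interval: [-0.090000, 1.350000]
Iteration 2:
  c_2 = (-0.090000 + 1.350000)/2 = 0.630000
  f(c_2) = f(0.630000) = 2.563847
  f(a) × f(c) < 0, new interval: [-0.090000, 0.630000]
Iteration 3:
  c_3 = (-0.090000 + 0.630000)/2 = 0.270000
  f(c_3) = f(0.270000) = 0.245483
  f(a) × f(c) < 0, new interval: [-0.090000, 0.270000]
Iteration 4:
  c_4 = (-0.090000 + 0.270000)/2 = 0.090000
  f(c_4) = f(0.090000) = -0.623071
  f(a) × f(c) ≥ 0, new interval: [0.090000, 0.270000]

After 4 iteration(s), the approximation is c_4 = 0.090000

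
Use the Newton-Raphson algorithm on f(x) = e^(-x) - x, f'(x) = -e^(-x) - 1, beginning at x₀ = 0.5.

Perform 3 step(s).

f(x) = e^(-x) - x
f'(x) = -e^(-x) - 1
x₀ = 0.5

Newton-Raphson formula: x_{n+1} = x_n - f(x_n)/f'(x_n)

Iteration 1:
  f(0.500000) = 0.106531
  f'(0.500000) = -1.606531
  x_1 = 0.500000 - 0.106531/(-1.606531) = 0.566311
Iteration 2:
  f(0.566311) = 0.001305
  f'(0.566311) = -1.567616
  x_2 = 0.566311 - 0.001305/(-1.567616) = 0.567143
Iteration 3:
  f(0.567143) = 0.000000
  f'(0.567143) = -1.567143
  x_3 = 0.567143 - 0.000000/(-1.567143) = 0.567143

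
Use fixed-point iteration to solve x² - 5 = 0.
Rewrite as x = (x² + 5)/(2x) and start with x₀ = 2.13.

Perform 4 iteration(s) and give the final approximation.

Equation: x² - 5 = 0
Fixed-point form: x = (x² + 5)/(2x)
x₀ = 2.13

x_1 = g(2.130000) = 2.238709
x_2 = g(2.238709) = 2.236070
x_3 = g(2.236070) = 2.236068
x_4 = g(2.236068) = 2.236068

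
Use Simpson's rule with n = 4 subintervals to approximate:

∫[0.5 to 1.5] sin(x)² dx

f(x) = sin(x)²
a = 0.5, b = 1.5, n = 4
h = (b - a)/n = 0.250000

Simpson's rule: (h/3)[f(x₀) + 4f(x₁) + 2f(x₂) + ... + f(xₙ)]

x_0 = 0.5000, f(x_0) = 0.229849, coefficient = 1
x_1 = 0.7500, f(x_1) = 0.464631, coefficient = 4
x_2 = 1.0000, f(x_2) = 0.708073, coefficient = 2
x_3 = 1.2500, f(x_3) = 0.900572, coefficient = 4
x_4 = 1.5000, f(x_4) = 0.994996, coefficient = 1

I ≈ (0.250000/3) × 8.101805 = 0.675150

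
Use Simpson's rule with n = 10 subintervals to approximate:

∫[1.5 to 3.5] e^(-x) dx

f(x) = e^(-x)
a = 1.5, b = 3.5, n = 10
h = (b - a)/n = 0.200000

Simpson's rule: (h/3)[f(x₀) + 4f(x₁) + 2f(x₂) + ... + f(xₙ)]

x_0 = 1.5000, f(x_0) = 0.223130, coefficient = 1
x_1 = 1.7000, f(x_1) = 0.182684, coefficient = 4
x_2 = 1.9000, f(x_2) = 0.149569, coefficient = 2
x_3 = 2.1000, f(x_3) = 0.122456, coefficient = 4
x_4 = 2.3000, f(x_4) = 0.100259, coefficient = 2
x_5 = 2.5000, f(x_5) = 0.082085, coefficient = 4
x_6 = 2.7000, f(x_6) = 0.067206, coefficient = 2
x_7 = 2.9000, f(x_7) = 0.055023, coefficient = 4
x_8 = 3.1000, f(x_8) = 0.045049, coefficient = 2
x_9 = 3.3000, f(x_9) = 0.036883, coefficient = 4
x_10 = 3.5000, f(x_10) = 0.030197, coefficient = 1

I ≈ (0.200000/3) × 2.894017 = 0.192934
Exact value: 0.192933
Error: 0.000002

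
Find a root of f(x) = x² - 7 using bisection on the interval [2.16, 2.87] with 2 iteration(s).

f(x) = x² - 7
Initial interval: [2.16, 2.87]

Iteration 1:
  c_1 = (2.160000 + 2.870000)/2 = 2.515000
  f(c_1) = f(2.515000) = -0.674775
  f(a) × f(c) ≥ 0, new interval: [2.515000, 2.870000]
Iteration 2:
  c_2 = (2.515000 + 2.870000)/2 = 2.692500
  f(c_2) = f(2.692500) = 0.249556
  f(a) × f(c) < 0, new interval: [2.515000, 2.692500]

After 2 iteration(s), the approximation is c_2 = 2.692500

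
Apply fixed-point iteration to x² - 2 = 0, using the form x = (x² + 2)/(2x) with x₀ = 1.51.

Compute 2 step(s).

Equation: x² - 2 = 0
Fixed-point form: x = (x² + 2)/(2x)
x₀ = 1.51

x_1 = g(1.510000) = 1.417252
x_2 = g(1.417252) = 1.414217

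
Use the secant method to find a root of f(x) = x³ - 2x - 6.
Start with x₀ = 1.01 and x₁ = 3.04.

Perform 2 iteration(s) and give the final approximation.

f(x) = x³ - 2x - 6
x₀ = 1.01, x₁ = 3.04

Secant formula: x_{n+1} = x_n - f(x_n)(x_n - x_{n-1})/(f(x_n) - f(x_{n-1}))

Iteration 1:
  f(1.010000) = -6.989699
  f(3.040000) = 16.014464
  x_2 = 3.040000 - 16.014464×(3.040000 - 1.010000)/(16.014464 - (-6.989699))
       = 1.626805
Iteration 2:
  f(3.040000) = 16.014464
  f(1.626805) = -4.948278
  x_3 = 1.626805 - (-4.948278)×(1.626805 - 3.040000)/(-4.948278 - 16.014464)
       = 1.960391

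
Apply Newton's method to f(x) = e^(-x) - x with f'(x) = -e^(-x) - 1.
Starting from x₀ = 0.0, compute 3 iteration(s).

f(x) = e^(-x) - x
f'(x) = -e^(-x) - 1
x₀ = 0.0

Newton-Raphson formula: x_{n+1} = x_n - f(x_n)/f'(x_n)

Iteration 1:
  f(0.000000) = 1.000000
  f'(0.000000) = -2.000000
  x_1 = 0.000000 - 1.000000/(-2.000000) = 0.500000
Iteration 2:
  f(0.500000) = 0.106531
  f'(0.500000) = -1.606531
  x_2 = 0.500000 - 0.106531/(-1.606531) = 0.566311
Iteration 3:
  f(0.566311) = 0.001305
  f'(0.566311) = -1.567616
  x_3 = 0.566311 - 0.001305/(-1.567616) = 0.567143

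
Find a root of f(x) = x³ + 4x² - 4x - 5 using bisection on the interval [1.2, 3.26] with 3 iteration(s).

f(x) = x³ + 4x² - 4x - 5
Initial interval: [1.2, 3.26]

Iteration 1:
  c_1 = (1.200000 + 3.260000)/2 = 2.230000
  f(c_1) = f(2.230000) = 17.061167
  f(a) × f(c) < 0, new interval: [1.200000, 2.230000]
Iteration 2:
  c_2 = (1.200000 + 2.230000)/2 = 1.715000
  f(c_2) = f(1.715000) = 4.949101
  f(a) × f(c) < 0, new interval: [1.200000, 1.715000]
Iteration 3:
  c_3 = (1.200000 + 1.715000)/2 = 1.457500
  f(c_3) = f(1.457500) = 0.763401
  f(a) × f(c) < 0, new interval: [1.200000, 1.457500]

After 3 iteration(s), the approximation is c_3 = 1.457500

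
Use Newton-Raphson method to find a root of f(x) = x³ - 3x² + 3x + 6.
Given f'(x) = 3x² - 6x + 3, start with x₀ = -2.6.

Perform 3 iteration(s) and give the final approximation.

f(x) = x³ - 3x² + 3x + 6
f'(x) = 3x² - 6x + 3
x₀ = -2.6

Newton-Raphson formula: x_{n+1} = x_n - f(x_n)/f'(x_n)

Iteration 1:
  f(-2.600000) = -39.656000
  f'(-2.600000) = 38.880000
  x_1 = -2.600000 - (-39.656000)/38.880000 = -1.580041
Iteration 2:
  f(-1.580041) = -10.174334
  f'(-1.580041) = 19.969837
  x_2 = -1.580041 - (-10.174334)/19.969837 = -1.070556
Iteration 3:
  f(-1.070556) = -1.876893
  f'(-1.070556) = 12.861607
  x_3 = -1.070556 - (-1.876893)/12.861607 = -0.924626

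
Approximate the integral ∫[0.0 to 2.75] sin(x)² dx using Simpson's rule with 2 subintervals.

f(x) = sin(x)²
a = 0.0, b = 2.75, n = 2
h = (b - a)/n = 1.375000

Simpson's rule: (h/3)[f(x₀) + 4f(x₁) + 2f(x₂) + ... + f(xₙ)]

x_0 = 0.0000, f(x_0) = 0.000000, coefficient = 1
x_1 = 1.3750, f(x_1) = 0.962151, coefficient = 4
x_2 = 2.7500, f(x_2) = 0.145665, coefficient = 1

I ≈ (1.375000/3) × 3.994270 = 1.830707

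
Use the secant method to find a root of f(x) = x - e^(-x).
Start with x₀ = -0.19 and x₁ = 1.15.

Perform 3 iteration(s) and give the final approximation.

f(x) = x - e^(-x)
x₀ = -0.19, x₁ = 1.15

Secant formula: x_{n+1} = x_n - f(x_n)(x_n - x_{n-1})/(f(x_n) - f(x_{n-1}))

Iteration 1:
  f(-0.190000) = -1.399250
  f(1.150000) = 0.833363
  x_2 = 1.150000 - 0.833363×(1.150000 - (-0.190000))/(0.833363 - (-1.399250))
       = 0.649821
Iteration 2:
  f(1.150000) = 0.833363
  f(0.649821) = 0.127681
  x_3 = 0.649821 - 0.127681×(0.649821 - 1.150000)/(0.127681 - 0.833363)
       = 0.559322
Iteration 3:
  f(0.649821) = 0.127681
  f(0.559322) = -0.012275
  x_4 = 0.559322 - (-0.012275)×(0.559322 - 0.649821)/(-0.012275 - 0.127681)
       = 0.567259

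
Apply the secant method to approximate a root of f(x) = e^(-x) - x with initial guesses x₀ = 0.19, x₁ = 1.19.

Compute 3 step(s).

f(x) = e^(-x) - x
x₀ = 0.19, x₁ = 1.19

Secant formula: x_{n+1} = x_n - f(x_n)(x_n - x_{n-1})/(f(x_n) - f(x_{n-1}))

Iteration 1:
  f(0.190000) = 0.636959
  f(1.190000) = -0.885779
  x_2 = 1.190000 - (-0.885779)×(1.190000 - 0.190000)/(-0.885779 - 0.636959)
       = 0.608299
Iteration 2:
  f(1.190000) = -0.885779
  f(0.608299) = -0.064023
  x_3 = 0.608299 - (-0.064023)×(0.608299 - 1.190000)/(-0.064023 - (-0.885779))
       = 0.562979
Iteration 3:
  f(0.608299) = -0.064023
  f(0.562979) = 0.006532
  x_4 = 0.562979 - 0.006532×(0.562979 - 0.608299)/(0.006532 - (-0.064023))
       = 0.567174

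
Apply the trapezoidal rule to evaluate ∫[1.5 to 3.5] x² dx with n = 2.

f(x) = x²
a = 1.5, b = 3.5, n = 2
h = (b - a)/n = 1.000000

Trapezoidal rule: (h/2)[f(x₀) + 2f(x₁) + 2f(x₂) + ... + f(xₙ)]

x_0 = 1.5000, f(x_0) = 2.250000, coefficient = 1
x_1 = 2.5000, f(x_1) = 6.250000, coefficient = 2
x_2 = 3.5000, f(x_2) = 12.250000, coefficient = 1

I ≈ (1.000000/2) × 27.000000 = 13.500000
Exact value: 13.166667
Error: 0.333333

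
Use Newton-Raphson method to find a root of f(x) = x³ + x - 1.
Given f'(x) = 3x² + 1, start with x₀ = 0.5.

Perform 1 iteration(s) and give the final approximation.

f(x) = x³ + x - 1
f'(x) = 3x² + 1
x₀ = 0.5

Newton-Raphson formula: x_{n+1} = x_n - f(x_n)/f'(x_n)

Iteration 1:
  f(0.500000) = -0.375000
  f'(0.500000) = 1.750000
  x_1 = 0.500000 - (-0.375000)/1.750000 = 0.714286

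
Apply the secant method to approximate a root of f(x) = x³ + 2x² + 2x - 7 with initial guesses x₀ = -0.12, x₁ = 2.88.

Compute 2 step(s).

f(x) = x³ + 2x² + 2x - 7
x₀ = -0.12, x₁ = 2.88

Secant formula: x_{n+1} = x_n - f(x_n)(x_n - x_{n-1})/(f(x_n) - f(x_{n-1}))

Iteration 1:
  f(-0.120000) = -7.212928
  f(2.880000) = 39.236672
  x_2 = 2.880000 - 39.236672×(2.880000 - (-0.120000))/(39.236672 - (-7.212928))
       = 0.345855
Iteration 2:
  f(2.880000) = 39.236672
  f(0.345855) = -6.027689
  x_3 = 0.345855 - (-6.027689)×(0.345855 - 2.880000)/(-6.027689 - 39.236672)
       = 0.683318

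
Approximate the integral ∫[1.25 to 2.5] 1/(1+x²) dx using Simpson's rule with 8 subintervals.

f(x) = 1/(1+x²)
a = 1.25, b = 2.5, n = 8
h = (b - a)/n = 0.156250

Simpson's rule: (h/3)[f(x₀) + 4f(x₁) + 2f(x₂) + ... + f(xₙ)]

x_0 = 1.2500, f(x_0) = 0.390244, coefficient = 1
x_1 = 1.4062, f(x_1) = 0.335848, coefficient = 4
x_2 = 1.5625, f(x_2) = 0.290579, coefficient = 2
x_3 = 1.7188, f(x_3) = 0.252902, coefficient = 4
x_4 = 1.8750, f(x_4) = 0.221453, coefficient = 2
x_5 = 2.0312, f(x_5) = 0.195085, coefficient = 4
x_6 = 2.1875, f(x_6) = 0.172856, coefficient = 2
x_7 = 2.3438, f(x_7) = 0.154008, coefficient = 4
x_8 = 2.5000, f(x_8) = 0.137931, coefficient = 1

I ≈ (0.156250/3) × 5.649322 = 0.294236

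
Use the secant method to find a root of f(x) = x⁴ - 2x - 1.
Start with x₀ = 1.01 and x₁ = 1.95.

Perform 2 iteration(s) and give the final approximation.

f(x) = x⁴ - 2x - 1
x₀ = 1.01, x₁ = 1.95

Secant formula: x_{n+1} = x_n - f(x_n)(x_n - x_{n-1})/(f(x_n) - f(x_{n-1}))

Iteration 1:
  f(1.010000) = -1.979396
  f(1.950000) = 9.559006
  x_2 = 1.950000 - 9.559006×(1.950000 - 1.010000)/(9.559006 - (-1.979396))
       = 1.171256
Iteration 2:
  f(1.950000) = 9.559006
  f(1.171256) = -1.460567
  x_3 = 1.171256 - (-1.460567)×(1.171256 - 1.950000)/(-1.460567 - 9.559006)
       = 1.274473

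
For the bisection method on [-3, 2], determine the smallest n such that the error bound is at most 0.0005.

We need (b-a)/2^n ≤ 0.0005
(2 - (-3))/2^n ≤ 0.0005
5/2^n ≤ 0.0005
2^n ≥ 10000
n ≥ log₂(10000) = 13.29
n ≥ 14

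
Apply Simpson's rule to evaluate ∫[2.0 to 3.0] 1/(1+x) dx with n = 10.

f(x) = 1/(1+x)
a = 2.0, b = 3.0, n = 10
h = (b - a)/n = 0.100000

Simpson's rule: (h/3)[f(x₀) + 4f(x₁) + 2f(x₂) + ... + f(xₙ)]

x_0 = 2.0000, f(x_0) = 0.333333, coefficient = 1
x_1 = 2.1000, f(x_1) = 0.322581, coefficient = 4
x_2 = 2.2000, f(x_2) = 0.312500, coefficient = 2
x_3 = 2.3000, f(x_3) = 0.303030, coefficient = 4
x_4 = 2.4000, f(x_4) = 0.294118, coefficient = 2
x_5 = 2.5000, f(x_5) = 0.285714, coefficient = 4
x_6 = 2.6000, f(x_6) = 0.277778, coefficient = 2
x_7 = 2.7000, f(x_7) = 0.270270, coefficient = 4
x_8 = 2.8000, f(x_8) = 0.263158, coefficient = 2
x_9 = 2.9000, f(x_9) = 0.256410, coefficient = 4
x_10 = 3.0000, f(x_10) = 0.250000, coefficient = 1

I ≈ (0.100000/3) × 8.630463 = 0.287682
Exact value: 0.287682
Error: 0.000000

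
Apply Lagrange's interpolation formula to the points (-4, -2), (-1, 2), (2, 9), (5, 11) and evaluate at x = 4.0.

Lagrange interpolation formula:
P(x) = Σ yᵢ × Lᵢ(x)
where Lᵢ(x) = Π_{j≠i} (x - xⱼ)/(xᵢ - xⱼ)

L_0(4.0) = (4.0 - (-1))/(-4 - (-1)) × (4.0 - 2)/(-4 - 2) × (4.0 - 5)/(-4 - 5) = 0.061728
L_1(4.0) = (4.0 - (-4))/(-1 - (-4)) × (4.0 - 2)/(-1 - 2) × (4.0 - 5)/(-1 - 5) = -0.296296
L_2(4.0) = (4.0 - (-4))/(2 - (-4)) × (4.0 - (-1))/(2 - (-1)) × (4.0 - 5)/(2 - 5) = 0.740741
L_3(4.0) = (4.0 - (-4))/(5 - (-4)) × (4.0 - (-1))/(5 - (-1)) × (4.0 - 2)/(5 - 2) = 0.493827

P(4.0) = (-2)×L_0(4.0) + 2×L_1(4.0) + 9×L_2(4.0) + 11×L_3(4.0)
P(4.0) = 11.382716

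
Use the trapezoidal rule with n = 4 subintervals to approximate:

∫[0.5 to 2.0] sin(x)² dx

f(x) = sin(x)²
a = 0.5, b = 2.0, n = 4
h = (b - a)/n = 0.375000

Trapezoidal rule: (h/2)[f(x₀) + 2f(x₁) + 2f(x₂) + ... + f(xₙ)]

x_0 = 0.5000, f(x_0) = 0.229849, coefficient = 1
x_1 = 0.8750, f(x_1) = 0.589123, coefficient = 2
x_2 = 1.2500, f(x_2) = 0.900572, coefficient = 2
x_3 = 1.6250, f(x_3) = 0.997065, coefficient = 2
x_4 = 2.0000, f(x_4) = 0.826822, coefficient = 1

I ≈ (0.375000/2) × 6.030190 = 1.130661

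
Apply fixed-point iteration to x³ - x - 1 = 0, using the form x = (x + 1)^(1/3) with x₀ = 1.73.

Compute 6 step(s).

Equation: x³ - x - 1 = 0
Fixed-point form: x = (x + 1)^(1/3)
x₀ = 1.73

x_1 = g(1.730000) = 1.397615
x_2 = g(1.397615) = 1.338422
x_3 = g(1.338422) = 1.327316
x_4 = g(1.327316) = 1.325211
x_5 = g(1.325211) = 1.324812
x_6 = g(1.324812) = 1.324736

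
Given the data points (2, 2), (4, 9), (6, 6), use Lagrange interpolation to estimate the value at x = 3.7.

Lagrange interpolation formula:
P(x) = Σ yᵢ × Lᵢ(x)
where Lᵢ(x) = Π_{j≠i} (x - xⱼ)/(xᵢ - xⱼ)

L_0(3.7) = (3.7 - 4)/(2 - 4) × (3.7 - 6)/(2 - 6) = 0.086250
L_1(3.7) = (3.7 - 2)/(4 - 2) × (3.7 - 6)/(4 - 6) = 0.977500
L_2(3.7) = (3.7 - 2)/(6 - 2) × (3.7 - 4)/(6 - 4) = -0.063750

P(3.7) = 2×L_0(3.7) + 9×L_1(3.7) + 6×L_2(3.7)
P(3.7) = 8.587500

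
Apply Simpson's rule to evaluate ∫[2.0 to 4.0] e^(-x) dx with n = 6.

f(x) = e^(-x)
a = 2.0, b = 4.0, n = 6
h = (b - a)/n = 0.333333

Simpson's rule: (h/3)[f(x₀) + 4f(x₁) + 2f(x₂) + ... + f(xₙ)]

x_0 = 2.0000, f(x_0) = 0.135335, coefficient = 1
x_1 = 2.3333, f(x_1) = 0.096972, coefficient = 4
x_2 = 2.6667, f(x_2) = 0.069483, coefficient = 2
x_3 = 3.0000, f(x_3) = 0.049787, coefficient = 4
x_4 = 3.3333, f(x_4) = 0.035674, coefficient = 2
x_5 = 3.6667, f(x_5) = 0.025562, coefficient = 4
x_6 = 4.0000, f(x_6) = 0.018316, coefficient = 1

I ≈ (0.333333/3) × 1.053248 = 0.117028
Exact value: 0.117020
Error: 0.000008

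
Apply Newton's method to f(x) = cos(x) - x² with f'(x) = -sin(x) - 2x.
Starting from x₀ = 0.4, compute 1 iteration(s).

f(x) = cos(x) - x²
f'(x) = -sin(x) - 2x
x₀ = 0.4

Newton-Raphson formula: x_{n+1} = x_n - f(x_n)/f'(x_n)

Iteration 1:
  f(0.400000) = 0.761061
  f'(0.400000) = -1.189418
  x_1 = 0.400000 - 0.761061/(-1.189418) = 1.039860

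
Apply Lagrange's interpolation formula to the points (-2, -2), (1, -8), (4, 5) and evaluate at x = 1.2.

Lagrange interpolation formula:
P(x) = Σ yᵢ × Lᵢ(x)
where Lᵢ(x) = Π_{j≠i} (x - xⱼ)/(xᵢ - xⱼ)

L_0(1.2) = (1.2 - 1)/(-2 - 1) × (1.2 - 4)/(-2 - 4) = -0.031111
L_1(1.2) = (1.2 - (-2))/(1 - (-2)) × (1.2 - 4)/(1 - 4) = 0.995556
L_2(1.2) = (1.2 - (-2))/(4 - (-2)) × (1.2 - 1)/(4 - 1) = 0.035556

P(1.2) = (-2)×L_0(1.2) + (-8)×L_1(1.2) + 5×L_2(1.2)
P(1.2) = -7.724444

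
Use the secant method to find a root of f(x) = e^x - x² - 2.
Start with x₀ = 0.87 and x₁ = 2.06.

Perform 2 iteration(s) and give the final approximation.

f(x) = e^x - x² - 2
x₀ = 0.87, x₁ = 2.06

Secant formula: x_{n+1} = x_n - f(x_n)(x_n - x_{n-1})/(f(x_n) - f(x_{n-1}))

Iteration 1:
  f(0.870000) = -0.369989
  f(2.060000) = 1.602370
  x_2 = 2.060000 - 1.602370×(2.060000 - 0.870000)/(1.602370 - (-0.369989))
       = 1.093229
Iteration 2:
  f(2.060000) = 1.602370
  f(1.093229) = -0.211256
  x_3 = 1.093229 - (-0.211256)×(1.093229 - 2.060000)/(-0.211256 - 1.602370)
       = 1.205841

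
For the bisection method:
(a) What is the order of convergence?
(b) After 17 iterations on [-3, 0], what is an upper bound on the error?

(a) Bisection has linear (order 1) convergence; the error is halved each step.

(b) Error bound = (b-a)/2^n = (0 - (-3))/2^{17}
    = 3/2^{17}

(a) 1 (linear); (b) error ≤ 2.29e-05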